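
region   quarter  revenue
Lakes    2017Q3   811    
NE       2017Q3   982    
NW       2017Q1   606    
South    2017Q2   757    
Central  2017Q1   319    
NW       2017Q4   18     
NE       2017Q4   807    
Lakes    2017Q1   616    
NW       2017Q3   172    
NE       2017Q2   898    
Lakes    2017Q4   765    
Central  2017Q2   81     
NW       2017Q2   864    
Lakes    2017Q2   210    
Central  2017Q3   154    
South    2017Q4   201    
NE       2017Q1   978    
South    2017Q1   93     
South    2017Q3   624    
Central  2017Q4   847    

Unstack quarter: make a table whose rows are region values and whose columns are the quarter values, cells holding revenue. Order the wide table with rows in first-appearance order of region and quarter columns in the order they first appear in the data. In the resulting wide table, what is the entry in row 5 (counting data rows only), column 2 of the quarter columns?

319

With rows in first-appearance order of region, row 5 is region=Central. quarter columns in first-appearance order: 2017Q3, 2017Q1, 2017Q2, 2017Q4; column 2 is 2017Q1.
Long rows with region=Central, quarter=2017Q1: revenue = 319.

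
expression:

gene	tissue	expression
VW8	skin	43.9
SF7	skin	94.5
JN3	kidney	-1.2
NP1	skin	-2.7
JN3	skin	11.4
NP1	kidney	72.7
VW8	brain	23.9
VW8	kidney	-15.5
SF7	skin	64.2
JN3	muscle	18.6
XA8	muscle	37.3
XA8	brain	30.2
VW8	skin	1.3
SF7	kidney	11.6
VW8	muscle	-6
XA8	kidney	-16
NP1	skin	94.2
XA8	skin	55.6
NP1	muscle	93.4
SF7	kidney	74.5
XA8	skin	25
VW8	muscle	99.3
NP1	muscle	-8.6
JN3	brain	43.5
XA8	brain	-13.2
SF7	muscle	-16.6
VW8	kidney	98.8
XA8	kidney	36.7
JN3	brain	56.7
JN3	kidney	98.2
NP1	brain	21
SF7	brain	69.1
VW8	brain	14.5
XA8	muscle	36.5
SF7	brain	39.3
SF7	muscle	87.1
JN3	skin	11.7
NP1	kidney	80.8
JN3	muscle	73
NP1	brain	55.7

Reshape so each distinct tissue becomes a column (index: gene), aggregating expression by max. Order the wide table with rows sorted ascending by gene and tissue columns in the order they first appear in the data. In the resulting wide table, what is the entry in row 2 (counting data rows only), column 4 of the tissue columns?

With rows sorted ascending by gene, row 2 is gene=NP1. tissue columns in first-appearance order: skin, kidney, brain, muscle; column 4 is muscle.
Long rows with gene=NP1, tissue=muscle: max(93.4, -8.6) = 93.4.

93.4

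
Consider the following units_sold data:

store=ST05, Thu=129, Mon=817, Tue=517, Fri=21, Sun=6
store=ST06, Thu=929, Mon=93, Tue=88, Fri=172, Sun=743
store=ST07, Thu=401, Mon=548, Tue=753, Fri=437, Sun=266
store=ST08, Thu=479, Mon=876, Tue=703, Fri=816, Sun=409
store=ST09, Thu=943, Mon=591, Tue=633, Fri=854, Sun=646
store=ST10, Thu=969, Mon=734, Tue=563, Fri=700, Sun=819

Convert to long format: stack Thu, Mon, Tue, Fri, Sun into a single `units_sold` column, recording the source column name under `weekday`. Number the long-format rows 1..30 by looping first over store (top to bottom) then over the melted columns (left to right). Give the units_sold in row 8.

88

30 rows total (6 × 5). Row 8: index ⌊(8-1)/5⌋ = 1 into store → ST06; (8-1) mod 5 = 2 into the melted columns → Tue.
So row 8 is (ST06, Tue, 88); units_sold = 88.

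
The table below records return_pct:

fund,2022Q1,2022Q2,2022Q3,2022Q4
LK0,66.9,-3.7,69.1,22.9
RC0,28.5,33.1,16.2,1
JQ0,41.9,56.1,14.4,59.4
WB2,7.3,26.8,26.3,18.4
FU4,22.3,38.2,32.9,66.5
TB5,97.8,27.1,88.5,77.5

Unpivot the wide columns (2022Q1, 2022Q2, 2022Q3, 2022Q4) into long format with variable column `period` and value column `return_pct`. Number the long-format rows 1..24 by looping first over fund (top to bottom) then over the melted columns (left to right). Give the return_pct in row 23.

24 rows total (6 × 4). Row 23: index ⌊(23-1)/4⌋ = 5 into fund → TB5; (23-1) mod 4 = 2 into the melted columns → 2022Q3.
So row 23 is (TB5, 2022Q3, 88.5); return_pct = 88.5.

88.5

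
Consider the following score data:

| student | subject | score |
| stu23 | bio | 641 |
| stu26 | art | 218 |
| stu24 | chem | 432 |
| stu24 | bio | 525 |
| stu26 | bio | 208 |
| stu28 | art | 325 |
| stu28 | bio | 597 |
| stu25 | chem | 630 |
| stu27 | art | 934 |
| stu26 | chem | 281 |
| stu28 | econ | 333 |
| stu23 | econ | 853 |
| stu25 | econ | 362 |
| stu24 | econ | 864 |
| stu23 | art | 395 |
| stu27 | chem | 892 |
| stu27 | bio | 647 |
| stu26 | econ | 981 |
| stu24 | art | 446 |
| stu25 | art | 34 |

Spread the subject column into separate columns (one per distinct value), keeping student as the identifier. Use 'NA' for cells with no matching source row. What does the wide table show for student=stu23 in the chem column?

No long-format row has student=stu23 and subject=chem, so the cell is NA.

NA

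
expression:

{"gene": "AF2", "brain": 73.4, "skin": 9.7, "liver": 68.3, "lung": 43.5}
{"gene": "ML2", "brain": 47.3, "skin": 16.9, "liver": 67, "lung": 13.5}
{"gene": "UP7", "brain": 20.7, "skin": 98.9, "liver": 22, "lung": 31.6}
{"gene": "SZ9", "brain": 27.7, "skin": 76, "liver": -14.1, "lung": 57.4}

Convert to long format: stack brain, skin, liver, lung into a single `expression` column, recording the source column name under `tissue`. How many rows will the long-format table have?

4 gene values × 4 melted columns = 16 rows.

16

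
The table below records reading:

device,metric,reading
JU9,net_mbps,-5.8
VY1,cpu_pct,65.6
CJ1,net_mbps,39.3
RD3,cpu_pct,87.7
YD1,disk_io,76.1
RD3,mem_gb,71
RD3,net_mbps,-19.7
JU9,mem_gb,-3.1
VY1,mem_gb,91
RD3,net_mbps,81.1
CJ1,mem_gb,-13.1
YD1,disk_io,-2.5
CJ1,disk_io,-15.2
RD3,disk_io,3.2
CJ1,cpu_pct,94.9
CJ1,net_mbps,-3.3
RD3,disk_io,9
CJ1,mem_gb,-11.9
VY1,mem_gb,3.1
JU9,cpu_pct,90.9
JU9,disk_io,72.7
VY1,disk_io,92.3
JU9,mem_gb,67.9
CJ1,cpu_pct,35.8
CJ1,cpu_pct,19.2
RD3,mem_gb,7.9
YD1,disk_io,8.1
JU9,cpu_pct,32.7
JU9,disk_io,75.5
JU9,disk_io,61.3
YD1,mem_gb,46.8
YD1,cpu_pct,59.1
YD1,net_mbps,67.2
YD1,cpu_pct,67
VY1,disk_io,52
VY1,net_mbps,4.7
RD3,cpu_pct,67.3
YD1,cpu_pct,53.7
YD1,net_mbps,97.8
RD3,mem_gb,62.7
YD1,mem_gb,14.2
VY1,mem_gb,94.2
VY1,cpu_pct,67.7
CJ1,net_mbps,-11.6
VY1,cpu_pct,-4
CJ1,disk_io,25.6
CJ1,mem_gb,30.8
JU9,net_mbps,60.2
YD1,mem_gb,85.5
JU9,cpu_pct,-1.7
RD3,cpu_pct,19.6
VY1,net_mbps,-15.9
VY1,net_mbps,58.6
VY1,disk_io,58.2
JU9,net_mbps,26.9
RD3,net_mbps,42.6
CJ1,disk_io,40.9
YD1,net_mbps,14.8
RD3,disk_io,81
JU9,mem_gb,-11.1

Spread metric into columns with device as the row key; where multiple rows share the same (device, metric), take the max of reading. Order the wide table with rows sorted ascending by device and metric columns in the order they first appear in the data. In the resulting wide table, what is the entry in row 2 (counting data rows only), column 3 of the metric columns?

With rows sorted ascending by device, row 2 is device=JU9. metric columns in first-appearance order: net_mbps, cpu_pct, disk_io, mem_gb; column 3 is disk_io.
Long rows with device=JU9, metric=disk_io: max(72.7, 75.5, 61.3) = 75.5.

75.5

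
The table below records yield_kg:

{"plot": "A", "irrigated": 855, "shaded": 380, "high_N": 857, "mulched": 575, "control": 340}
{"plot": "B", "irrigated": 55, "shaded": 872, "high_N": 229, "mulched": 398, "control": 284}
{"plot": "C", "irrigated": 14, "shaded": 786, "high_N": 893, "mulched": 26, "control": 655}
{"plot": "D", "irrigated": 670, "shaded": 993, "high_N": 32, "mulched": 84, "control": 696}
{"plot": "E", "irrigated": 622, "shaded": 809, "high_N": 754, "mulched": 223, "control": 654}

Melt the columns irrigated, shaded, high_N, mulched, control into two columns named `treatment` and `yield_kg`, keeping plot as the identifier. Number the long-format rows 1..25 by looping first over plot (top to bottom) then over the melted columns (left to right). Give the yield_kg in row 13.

25 rows total (5 × 5). Row 13: index ⌊(13-1)/5⌋ = 2 into plot → C; (13-1) mod 5 = 2 into the melted columns → high_N.
So row 13 is (C, high_N, 893); yield_kg = 893.

893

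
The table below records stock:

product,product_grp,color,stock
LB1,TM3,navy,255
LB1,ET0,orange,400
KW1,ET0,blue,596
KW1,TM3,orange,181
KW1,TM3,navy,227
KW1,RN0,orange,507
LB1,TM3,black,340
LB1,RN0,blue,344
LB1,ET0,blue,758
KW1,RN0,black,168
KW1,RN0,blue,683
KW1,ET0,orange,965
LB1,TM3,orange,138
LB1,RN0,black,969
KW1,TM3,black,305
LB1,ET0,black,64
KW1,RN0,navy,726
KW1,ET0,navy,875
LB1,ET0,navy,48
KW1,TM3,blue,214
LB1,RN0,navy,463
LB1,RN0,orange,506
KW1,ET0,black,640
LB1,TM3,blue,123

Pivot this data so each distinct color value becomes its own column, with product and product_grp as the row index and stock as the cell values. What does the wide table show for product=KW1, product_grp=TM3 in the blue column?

Wide layout: rows indexed by product and product_grp, columns are the 4 distinct color values (navy, orange, blue, black).
Cell (product=KW1, product_grp=TM3, color=blue) draws from the long row where product=KW1, product_grp=TM3 and color=blue, which has stock=214.

214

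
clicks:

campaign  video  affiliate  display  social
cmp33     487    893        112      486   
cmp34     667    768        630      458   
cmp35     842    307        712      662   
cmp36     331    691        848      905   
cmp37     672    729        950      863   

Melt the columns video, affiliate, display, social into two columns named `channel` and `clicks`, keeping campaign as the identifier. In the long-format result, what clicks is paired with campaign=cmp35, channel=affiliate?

Unpivoting turns each (campaign, wide-column) pair into one long row.
The wide cell at row cmp35, column affiliate holds 307, so the long row (cmp35, affiliate) has clicks=307.

307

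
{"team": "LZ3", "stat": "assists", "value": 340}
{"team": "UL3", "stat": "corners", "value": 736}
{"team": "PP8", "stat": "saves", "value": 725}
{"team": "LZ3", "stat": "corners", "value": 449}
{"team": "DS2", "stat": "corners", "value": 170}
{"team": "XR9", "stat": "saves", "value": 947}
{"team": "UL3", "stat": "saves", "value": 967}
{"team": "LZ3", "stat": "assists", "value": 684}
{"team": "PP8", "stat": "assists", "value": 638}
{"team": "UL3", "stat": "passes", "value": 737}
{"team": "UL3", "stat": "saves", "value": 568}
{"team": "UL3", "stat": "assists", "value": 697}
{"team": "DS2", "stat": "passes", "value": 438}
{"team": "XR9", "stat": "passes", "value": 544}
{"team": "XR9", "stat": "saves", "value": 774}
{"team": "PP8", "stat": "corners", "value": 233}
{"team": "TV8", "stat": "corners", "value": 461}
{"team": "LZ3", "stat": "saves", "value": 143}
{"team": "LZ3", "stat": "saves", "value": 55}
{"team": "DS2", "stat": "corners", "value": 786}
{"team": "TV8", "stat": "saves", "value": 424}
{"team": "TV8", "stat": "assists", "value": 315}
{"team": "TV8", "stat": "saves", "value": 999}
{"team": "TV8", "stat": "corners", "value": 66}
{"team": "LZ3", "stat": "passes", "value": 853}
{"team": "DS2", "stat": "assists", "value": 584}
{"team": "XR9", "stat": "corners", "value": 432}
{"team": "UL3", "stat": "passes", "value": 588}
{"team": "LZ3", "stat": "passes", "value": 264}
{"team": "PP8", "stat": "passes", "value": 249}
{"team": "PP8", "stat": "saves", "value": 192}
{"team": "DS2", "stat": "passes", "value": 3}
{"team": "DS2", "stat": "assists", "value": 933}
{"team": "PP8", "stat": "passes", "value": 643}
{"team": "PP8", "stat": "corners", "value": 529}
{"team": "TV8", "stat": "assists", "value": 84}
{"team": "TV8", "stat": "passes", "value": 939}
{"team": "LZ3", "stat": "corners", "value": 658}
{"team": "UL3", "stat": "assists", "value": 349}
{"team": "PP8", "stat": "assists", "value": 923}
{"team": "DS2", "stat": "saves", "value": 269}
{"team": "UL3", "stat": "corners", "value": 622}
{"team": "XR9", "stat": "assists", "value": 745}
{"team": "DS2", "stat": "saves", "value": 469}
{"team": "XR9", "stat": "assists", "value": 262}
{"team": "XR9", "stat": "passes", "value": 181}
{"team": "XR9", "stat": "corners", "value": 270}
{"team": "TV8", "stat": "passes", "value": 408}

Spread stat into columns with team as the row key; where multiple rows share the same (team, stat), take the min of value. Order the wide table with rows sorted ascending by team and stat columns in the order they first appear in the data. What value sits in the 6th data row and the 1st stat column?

262

With rows sorted ascending by team, row 6 is team=XR9. stat columns in first-appearance order: assists, corners, saves, passes; column 1 is assists.
Long rows with team=XR9, stat=assists: min(745, 262) = 262.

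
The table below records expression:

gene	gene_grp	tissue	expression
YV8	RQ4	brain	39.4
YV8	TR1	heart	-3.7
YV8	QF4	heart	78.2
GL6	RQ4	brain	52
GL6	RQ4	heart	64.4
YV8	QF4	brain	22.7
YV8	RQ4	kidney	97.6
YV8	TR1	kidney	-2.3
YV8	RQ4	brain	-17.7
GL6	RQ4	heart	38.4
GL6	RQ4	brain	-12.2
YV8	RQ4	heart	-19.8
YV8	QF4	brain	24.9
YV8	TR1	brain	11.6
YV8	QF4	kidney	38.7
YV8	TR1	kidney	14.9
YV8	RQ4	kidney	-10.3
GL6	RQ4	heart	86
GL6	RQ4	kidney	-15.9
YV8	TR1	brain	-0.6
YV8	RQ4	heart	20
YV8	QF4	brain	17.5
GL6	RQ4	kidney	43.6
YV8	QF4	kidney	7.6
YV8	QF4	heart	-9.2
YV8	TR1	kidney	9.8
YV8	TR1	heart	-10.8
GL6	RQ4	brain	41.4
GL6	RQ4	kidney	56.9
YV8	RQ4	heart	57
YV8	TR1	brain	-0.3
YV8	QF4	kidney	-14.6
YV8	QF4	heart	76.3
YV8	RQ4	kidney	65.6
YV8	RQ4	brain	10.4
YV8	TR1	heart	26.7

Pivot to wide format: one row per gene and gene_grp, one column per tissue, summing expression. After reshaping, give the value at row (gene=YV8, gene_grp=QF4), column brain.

Rows with gene=YV8, gene_grp=QF4 and tissue=brain: expression values are 22.7, 24.9, 17.5.
22.7 + 24.9 + 17.5 = 65.1.

65.1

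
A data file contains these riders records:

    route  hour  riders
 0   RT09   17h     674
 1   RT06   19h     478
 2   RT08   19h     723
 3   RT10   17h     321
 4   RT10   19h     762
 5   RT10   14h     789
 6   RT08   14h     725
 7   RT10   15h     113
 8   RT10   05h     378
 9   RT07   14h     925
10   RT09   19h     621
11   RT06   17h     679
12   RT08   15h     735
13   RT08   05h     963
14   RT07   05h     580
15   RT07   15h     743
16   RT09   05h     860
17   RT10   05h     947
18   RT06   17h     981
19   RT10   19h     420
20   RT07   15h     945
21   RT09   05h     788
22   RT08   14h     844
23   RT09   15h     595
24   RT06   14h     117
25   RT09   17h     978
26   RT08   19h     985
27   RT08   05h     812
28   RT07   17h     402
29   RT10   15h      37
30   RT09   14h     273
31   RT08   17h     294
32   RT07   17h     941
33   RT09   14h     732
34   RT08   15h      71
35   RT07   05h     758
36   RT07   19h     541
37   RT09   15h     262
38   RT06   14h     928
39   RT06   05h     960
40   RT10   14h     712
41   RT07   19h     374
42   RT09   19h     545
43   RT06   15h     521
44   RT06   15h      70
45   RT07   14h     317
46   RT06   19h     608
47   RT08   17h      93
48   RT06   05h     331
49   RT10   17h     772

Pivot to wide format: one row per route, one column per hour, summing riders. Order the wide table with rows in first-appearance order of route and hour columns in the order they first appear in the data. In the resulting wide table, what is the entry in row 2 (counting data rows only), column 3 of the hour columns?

With rows in first-appearance order of route, row 2 is route=RT06. hour columns in first-appearance order: 17h, 19h, 14h, 15h, 05h; column 3 is 14h.
Long rows with route=RT06, hour=14h: 117 + 928 = 1045.

1045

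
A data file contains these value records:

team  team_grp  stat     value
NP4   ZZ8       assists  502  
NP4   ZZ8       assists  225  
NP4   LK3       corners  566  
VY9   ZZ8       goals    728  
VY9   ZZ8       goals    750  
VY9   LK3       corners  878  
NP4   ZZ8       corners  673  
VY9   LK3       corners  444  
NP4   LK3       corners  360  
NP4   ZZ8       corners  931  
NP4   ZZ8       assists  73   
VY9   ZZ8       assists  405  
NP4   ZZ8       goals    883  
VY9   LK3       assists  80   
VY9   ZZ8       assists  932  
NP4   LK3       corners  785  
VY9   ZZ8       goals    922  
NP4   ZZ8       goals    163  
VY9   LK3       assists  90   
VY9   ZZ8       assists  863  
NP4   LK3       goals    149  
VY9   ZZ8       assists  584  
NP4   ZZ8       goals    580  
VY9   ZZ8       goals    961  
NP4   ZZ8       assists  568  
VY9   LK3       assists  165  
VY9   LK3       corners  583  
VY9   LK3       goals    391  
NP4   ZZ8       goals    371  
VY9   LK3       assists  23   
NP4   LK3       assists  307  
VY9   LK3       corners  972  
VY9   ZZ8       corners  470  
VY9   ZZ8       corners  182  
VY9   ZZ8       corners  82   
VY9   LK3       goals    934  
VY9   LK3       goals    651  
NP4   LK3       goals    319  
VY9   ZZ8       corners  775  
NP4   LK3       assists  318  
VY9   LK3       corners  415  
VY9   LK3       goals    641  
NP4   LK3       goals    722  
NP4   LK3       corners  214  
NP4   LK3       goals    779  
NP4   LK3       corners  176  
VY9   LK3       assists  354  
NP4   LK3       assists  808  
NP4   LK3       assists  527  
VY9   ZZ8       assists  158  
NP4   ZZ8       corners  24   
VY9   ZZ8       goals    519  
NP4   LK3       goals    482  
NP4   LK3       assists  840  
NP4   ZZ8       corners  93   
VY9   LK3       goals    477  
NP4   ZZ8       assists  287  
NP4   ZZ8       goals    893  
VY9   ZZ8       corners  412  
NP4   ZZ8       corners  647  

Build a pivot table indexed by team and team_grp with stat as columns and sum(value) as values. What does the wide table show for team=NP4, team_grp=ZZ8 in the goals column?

Rows with team=NP4, team_grp=ZZ8 and stat=goals: value values are 883, 163, 580, 371, 893.
883 + 163 + 580 + 371 + 893 = 2890.

2890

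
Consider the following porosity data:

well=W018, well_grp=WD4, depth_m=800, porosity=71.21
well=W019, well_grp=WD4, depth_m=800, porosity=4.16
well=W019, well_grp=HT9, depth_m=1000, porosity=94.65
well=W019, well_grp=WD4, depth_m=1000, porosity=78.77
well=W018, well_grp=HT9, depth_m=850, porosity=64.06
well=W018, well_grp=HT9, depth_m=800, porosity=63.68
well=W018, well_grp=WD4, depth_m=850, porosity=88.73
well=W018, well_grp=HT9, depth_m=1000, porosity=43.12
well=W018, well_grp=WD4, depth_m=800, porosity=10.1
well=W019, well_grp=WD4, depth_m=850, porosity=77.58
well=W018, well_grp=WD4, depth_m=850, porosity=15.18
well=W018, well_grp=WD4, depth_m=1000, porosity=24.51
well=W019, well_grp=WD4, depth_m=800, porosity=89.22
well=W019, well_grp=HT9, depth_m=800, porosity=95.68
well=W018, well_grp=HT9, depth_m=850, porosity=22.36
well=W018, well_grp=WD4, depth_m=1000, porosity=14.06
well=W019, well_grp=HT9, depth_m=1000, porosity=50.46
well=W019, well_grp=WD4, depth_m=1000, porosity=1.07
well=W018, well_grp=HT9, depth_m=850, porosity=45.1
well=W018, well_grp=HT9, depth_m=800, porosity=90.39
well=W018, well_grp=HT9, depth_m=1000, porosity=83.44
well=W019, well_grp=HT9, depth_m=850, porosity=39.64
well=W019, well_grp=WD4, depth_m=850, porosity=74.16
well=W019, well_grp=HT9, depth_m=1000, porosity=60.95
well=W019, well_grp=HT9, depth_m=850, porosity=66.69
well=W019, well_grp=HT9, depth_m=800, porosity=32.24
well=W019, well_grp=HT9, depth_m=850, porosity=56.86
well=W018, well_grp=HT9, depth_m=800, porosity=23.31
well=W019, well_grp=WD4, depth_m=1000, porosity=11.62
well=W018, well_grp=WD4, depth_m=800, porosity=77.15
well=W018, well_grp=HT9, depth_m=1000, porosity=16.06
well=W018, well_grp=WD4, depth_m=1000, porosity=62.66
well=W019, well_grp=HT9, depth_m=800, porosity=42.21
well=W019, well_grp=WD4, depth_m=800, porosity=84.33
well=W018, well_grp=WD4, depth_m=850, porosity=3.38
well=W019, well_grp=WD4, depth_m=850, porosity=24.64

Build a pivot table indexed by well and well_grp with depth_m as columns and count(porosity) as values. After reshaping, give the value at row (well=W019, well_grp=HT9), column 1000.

3

Rows with well=W019, well_grp=HT9 and depth_m=1000: porosity values are 94.65, 50.46, 60.95.
3 rows match — count = 3.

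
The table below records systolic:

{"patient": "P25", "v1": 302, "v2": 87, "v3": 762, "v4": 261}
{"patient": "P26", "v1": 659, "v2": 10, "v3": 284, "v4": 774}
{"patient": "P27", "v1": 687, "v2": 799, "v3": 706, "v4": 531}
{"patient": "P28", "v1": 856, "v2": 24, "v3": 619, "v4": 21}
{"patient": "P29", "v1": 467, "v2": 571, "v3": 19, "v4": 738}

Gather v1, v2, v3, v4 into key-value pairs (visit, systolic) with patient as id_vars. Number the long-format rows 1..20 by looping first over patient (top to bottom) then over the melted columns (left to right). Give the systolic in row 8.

20 rows total (5 × 4). Row 8: index ⌊(8-1)/4⌋ = 1 into patient → P26; (8-1) mod 4 = 3 into the melted columns → v4.
So row 8 is (P26, v4, 774); systolic = 774.

774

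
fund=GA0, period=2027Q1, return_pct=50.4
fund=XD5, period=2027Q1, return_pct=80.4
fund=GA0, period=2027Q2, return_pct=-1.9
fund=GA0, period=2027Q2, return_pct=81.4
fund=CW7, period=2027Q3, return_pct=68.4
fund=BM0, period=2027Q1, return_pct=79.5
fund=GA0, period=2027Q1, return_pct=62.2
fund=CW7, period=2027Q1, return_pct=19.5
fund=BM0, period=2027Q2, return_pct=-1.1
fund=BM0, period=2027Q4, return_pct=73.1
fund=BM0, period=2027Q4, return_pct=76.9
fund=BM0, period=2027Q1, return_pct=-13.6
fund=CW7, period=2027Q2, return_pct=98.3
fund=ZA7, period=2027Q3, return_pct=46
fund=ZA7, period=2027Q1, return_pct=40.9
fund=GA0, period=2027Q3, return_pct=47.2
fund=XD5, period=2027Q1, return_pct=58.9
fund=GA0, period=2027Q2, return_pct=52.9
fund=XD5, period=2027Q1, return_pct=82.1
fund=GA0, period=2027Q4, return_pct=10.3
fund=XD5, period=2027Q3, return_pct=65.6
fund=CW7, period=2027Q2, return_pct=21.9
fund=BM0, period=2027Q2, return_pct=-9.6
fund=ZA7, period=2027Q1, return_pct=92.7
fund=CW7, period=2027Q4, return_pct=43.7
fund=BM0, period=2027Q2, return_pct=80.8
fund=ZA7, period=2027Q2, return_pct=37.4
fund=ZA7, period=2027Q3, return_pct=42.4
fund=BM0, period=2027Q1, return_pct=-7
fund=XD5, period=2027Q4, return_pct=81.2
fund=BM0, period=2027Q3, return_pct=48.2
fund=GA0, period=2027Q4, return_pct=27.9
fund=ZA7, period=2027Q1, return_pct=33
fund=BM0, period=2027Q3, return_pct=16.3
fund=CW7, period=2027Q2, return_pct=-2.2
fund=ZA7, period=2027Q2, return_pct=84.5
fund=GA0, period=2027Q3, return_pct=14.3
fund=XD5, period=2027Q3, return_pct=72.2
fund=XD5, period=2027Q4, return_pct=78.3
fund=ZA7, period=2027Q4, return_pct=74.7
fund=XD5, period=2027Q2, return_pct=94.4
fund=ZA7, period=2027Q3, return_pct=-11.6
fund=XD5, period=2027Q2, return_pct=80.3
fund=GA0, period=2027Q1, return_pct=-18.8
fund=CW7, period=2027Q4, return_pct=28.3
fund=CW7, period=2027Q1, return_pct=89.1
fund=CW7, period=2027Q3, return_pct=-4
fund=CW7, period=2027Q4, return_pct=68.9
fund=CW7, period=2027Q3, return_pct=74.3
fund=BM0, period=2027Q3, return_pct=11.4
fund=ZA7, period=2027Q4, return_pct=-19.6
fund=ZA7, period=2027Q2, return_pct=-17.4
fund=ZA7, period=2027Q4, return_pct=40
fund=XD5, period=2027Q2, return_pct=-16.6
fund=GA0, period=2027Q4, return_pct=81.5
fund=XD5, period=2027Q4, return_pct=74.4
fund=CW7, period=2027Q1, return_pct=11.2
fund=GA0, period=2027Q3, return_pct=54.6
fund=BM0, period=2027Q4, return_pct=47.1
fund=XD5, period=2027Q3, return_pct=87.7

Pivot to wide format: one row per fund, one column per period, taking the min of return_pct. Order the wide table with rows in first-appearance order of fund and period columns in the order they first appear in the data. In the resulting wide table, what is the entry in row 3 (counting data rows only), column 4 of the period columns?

With rows in first-appearance order of fund, row 3 is fund=CW7. period columns in first-appearance order: 2027Q1, 2027Q2, 2027Q3, 2027Q4; column 4 is 2027Q4.
Long rows with fund=CW7, period=2027Q4: min(43.7, 28.3, 68.9) = 28.3.

28.3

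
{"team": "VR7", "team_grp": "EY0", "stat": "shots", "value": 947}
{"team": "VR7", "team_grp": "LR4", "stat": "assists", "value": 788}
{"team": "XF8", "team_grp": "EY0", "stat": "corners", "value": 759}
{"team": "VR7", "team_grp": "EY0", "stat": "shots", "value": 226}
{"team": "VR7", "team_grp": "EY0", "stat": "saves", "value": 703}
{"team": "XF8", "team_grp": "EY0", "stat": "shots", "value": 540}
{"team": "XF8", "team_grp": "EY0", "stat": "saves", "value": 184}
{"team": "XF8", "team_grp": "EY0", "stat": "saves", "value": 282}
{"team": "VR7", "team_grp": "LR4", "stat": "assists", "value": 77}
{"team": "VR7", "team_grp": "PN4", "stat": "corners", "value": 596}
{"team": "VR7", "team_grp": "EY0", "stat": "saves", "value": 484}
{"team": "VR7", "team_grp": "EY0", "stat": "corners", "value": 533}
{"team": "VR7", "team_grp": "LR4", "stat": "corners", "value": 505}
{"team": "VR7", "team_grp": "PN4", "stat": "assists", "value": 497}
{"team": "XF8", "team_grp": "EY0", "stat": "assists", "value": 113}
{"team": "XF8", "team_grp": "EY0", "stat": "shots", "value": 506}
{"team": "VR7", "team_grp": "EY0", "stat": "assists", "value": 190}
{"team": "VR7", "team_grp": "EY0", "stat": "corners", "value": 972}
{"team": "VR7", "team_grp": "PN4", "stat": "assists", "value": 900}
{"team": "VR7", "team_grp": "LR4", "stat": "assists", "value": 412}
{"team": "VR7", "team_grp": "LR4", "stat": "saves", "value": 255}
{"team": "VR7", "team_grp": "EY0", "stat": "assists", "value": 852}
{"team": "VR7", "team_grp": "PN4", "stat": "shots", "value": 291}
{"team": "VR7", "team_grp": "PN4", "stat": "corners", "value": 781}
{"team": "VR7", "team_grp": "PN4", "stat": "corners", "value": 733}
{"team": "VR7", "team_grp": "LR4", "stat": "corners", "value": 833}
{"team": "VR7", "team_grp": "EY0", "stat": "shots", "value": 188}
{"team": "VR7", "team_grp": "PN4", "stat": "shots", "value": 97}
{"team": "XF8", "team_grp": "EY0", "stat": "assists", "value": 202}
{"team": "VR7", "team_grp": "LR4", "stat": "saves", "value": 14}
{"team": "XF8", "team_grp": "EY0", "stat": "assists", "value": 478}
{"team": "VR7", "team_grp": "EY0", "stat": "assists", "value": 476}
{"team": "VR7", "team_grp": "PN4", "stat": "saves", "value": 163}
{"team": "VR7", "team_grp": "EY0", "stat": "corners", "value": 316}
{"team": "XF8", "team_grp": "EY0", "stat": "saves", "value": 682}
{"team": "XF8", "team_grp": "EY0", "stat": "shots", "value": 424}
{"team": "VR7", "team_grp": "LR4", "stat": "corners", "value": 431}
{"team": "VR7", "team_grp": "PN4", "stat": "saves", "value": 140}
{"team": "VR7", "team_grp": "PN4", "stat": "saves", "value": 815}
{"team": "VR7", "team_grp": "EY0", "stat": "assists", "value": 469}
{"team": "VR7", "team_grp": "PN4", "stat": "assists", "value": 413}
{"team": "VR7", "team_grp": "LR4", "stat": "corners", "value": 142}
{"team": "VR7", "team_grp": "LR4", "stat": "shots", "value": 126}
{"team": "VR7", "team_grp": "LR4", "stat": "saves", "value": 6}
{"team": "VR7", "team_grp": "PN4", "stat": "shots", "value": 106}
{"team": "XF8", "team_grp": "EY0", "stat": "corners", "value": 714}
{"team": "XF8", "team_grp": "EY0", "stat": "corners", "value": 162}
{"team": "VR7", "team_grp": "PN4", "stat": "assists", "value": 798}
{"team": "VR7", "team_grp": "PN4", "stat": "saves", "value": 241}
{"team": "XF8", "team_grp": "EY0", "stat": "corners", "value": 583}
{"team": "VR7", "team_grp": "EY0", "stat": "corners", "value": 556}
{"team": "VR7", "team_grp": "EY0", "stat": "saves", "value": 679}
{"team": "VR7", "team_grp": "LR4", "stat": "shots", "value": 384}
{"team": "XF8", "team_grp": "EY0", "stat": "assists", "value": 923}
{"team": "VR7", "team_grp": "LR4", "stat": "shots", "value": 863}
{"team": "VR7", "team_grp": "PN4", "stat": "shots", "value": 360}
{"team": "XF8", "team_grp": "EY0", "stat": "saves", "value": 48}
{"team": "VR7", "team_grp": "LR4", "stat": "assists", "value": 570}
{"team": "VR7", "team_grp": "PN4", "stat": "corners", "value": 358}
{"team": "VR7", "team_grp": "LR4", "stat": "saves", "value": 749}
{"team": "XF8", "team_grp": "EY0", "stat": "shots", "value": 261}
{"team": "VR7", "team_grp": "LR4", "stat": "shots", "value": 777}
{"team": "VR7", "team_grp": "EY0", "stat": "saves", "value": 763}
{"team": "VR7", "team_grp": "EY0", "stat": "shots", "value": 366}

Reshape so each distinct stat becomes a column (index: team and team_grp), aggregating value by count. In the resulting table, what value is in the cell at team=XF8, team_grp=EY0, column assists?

4

Rows with team=XF8, team_grp=EY0 and stat=assists: value values are 113, 202, 478, 923.
4 rows match — count = 4.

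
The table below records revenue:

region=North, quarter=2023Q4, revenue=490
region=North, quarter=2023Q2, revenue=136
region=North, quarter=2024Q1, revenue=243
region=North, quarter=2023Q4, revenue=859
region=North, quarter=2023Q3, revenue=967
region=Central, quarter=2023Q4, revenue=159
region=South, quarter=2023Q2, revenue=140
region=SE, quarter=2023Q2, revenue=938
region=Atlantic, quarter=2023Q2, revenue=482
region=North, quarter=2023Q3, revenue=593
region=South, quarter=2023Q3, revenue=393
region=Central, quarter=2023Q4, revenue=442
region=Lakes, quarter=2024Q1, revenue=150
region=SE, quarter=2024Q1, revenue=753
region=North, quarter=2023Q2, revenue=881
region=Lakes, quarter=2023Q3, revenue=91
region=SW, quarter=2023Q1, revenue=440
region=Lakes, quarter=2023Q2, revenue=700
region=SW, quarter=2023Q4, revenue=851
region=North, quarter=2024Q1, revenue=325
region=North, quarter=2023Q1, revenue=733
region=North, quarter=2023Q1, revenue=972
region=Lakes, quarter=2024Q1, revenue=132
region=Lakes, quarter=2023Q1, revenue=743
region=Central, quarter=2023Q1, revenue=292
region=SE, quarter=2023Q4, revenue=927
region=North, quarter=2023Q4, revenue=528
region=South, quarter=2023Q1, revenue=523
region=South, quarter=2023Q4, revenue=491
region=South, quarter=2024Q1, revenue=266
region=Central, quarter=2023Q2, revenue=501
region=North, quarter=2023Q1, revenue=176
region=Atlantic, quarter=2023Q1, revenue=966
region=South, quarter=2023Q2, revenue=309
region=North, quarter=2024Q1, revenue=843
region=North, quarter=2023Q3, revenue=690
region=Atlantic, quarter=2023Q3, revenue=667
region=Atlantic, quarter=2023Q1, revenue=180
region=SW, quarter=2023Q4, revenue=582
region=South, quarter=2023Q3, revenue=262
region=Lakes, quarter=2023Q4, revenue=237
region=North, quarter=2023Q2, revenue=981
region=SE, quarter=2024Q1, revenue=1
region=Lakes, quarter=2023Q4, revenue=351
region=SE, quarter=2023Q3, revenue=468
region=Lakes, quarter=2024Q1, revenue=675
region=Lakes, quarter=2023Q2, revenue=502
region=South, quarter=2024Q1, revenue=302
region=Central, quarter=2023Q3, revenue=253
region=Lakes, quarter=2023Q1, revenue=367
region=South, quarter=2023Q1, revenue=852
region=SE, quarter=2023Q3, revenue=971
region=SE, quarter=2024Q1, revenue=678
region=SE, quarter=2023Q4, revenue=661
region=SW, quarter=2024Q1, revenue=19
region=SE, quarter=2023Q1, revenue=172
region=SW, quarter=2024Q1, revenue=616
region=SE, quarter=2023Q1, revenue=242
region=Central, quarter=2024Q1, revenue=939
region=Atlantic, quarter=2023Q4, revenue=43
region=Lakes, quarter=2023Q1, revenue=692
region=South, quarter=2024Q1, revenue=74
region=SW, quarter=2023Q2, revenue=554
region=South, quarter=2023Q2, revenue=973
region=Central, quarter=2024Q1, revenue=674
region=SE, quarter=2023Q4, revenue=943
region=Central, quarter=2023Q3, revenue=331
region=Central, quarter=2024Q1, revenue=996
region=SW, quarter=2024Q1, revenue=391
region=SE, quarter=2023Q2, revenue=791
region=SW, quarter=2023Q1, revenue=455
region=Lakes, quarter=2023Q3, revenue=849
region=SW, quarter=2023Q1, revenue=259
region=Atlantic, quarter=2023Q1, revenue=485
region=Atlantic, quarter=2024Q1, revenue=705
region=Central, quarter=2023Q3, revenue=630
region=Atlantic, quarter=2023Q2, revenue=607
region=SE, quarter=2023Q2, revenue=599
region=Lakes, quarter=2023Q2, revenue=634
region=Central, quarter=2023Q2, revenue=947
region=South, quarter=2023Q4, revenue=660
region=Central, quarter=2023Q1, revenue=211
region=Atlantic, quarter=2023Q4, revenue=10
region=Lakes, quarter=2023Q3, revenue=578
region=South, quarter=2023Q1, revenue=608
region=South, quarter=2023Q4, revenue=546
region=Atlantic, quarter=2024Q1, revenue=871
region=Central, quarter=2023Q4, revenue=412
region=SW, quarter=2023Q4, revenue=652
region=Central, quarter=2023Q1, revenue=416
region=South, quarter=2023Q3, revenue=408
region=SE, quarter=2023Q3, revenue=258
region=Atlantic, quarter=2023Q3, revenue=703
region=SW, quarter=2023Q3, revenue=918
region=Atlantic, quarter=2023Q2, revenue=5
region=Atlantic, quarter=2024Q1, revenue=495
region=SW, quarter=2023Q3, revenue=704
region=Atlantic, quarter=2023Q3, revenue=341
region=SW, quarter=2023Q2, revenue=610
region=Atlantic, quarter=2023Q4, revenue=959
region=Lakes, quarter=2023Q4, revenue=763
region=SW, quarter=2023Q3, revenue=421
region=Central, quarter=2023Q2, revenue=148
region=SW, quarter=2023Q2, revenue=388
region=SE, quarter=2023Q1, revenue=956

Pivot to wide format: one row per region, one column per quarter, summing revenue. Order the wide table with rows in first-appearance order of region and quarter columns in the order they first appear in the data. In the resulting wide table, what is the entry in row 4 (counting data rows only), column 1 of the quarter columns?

2531

With rows in first-appearance order of region, row 4 is region=SE. quarter columns in first-appearance order: 2023Q4, 2023Q2, 2024Q1, 2023Q3, 2023Q1; column 1 is 2023Q4.
Long rows with region=SE, quarter=2023Q4: 927 + 661 + 943 = 2531.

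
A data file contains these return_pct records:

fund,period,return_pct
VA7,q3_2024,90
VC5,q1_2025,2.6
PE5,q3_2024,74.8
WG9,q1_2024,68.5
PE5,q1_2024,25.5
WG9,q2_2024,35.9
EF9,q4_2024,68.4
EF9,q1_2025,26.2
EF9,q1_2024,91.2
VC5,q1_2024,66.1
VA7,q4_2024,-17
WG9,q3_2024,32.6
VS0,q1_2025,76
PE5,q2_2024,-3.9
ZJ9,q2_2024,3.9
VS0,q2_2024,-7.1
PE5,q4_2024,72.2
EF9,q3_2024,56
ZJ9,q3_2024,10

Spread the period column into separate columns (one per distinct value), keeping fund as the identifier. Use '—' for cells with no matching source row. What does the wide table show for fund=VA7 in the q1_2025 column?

No long-format row has fund=VA7 and period=q1_2025, so the cell is —.

—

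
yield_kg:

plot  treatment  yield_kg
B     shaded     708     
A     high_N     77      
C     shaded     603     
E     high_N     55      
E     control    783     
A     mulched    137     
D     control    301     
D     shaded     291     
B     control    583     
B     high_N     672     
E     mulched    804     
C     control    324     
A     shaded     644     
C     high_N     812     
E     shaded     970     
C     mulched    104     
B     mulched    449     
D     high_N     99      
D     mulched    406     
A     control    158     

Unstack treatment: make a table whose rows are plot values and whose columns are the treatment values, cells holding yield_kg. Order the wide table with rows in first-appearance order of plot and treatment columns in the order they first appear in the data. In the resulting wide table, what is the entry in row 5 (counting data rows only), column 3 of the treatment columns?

301

With rows in first-appearance order of plot, row 5 is plot=D. treatment columns in first-appearance order: shaded, high_N, control, mulched; column 3 is control.
Long rows with plot=D, treatment=control: yield_kg = 301.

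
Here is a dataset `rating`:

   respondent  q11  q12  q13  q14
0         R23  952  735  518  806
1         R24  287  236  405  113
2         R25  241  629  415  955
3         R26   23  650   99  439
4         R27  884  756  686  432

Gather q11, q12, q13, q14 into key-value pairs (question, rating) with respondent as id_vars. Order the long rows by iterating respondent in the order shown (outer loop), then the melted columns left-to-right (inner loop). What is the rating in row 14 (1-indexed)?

650

20 rows total (5 × 4). Row 14: index ⌊(14-1)/4⌋ = 3 into respondent → R26; (14-1) mod 4 = 1 into the melted columns → q12.
So row 14 is (R26, q12, 650); rating = 650.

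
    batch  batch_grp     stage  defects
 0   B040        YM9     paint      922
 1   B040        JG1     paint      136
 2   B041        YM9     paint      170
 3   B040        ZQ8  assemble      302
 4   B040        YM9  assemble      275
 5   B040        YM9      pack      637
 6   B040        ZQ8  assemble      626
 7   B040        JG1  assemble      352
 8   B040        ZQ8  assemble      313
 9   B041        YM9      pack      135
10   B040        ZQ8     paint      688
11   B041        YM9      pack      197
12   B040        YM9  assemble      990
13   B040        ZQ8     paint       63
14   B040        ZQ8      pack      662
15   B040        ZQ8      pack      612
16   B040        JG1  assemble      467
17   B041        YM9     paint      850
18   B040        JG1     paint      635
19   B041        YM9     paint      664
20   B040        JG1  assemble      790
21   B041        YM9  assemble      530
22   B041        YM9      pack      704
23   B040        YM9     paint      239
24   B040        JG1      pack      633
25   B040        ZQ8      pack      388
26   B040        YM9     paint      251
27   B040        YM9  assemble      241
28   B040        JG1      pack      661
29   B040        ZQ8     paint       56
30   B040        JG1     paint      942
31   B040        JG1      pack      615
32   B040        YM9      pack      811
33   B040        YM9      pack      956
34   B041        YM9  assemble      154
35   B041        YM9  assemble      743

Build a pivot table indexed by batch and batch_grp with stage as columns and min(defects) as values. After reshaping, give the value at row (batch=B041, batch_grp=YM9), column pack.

135

Rows with batch=B041, batch_grp=YM9 and stage=pack: defects values are 135, 197, 704.
min(135, 197, 704) = 135.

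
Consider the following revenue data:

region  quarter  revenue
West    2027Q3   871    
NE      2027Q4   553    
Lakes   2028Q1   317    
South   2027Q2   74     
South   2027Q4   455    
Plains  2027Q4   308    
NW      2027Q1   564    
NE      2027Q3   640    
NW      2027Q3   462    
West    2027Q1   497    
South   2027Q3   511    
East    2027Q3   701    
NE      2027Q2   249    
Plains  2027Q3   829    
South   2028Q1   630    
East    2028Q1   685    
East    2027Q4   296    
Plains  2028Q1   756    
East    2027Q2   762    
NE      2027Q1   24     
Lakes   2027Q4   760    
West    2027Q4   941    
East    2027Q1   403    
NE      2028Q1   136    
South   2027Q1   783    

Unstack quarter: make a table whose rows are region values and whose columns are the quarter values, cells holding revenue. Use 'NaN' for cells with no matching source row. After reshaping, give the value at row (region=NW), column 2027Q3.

The long row with region=NW, quarter=2027Q3 has revenue=462.

462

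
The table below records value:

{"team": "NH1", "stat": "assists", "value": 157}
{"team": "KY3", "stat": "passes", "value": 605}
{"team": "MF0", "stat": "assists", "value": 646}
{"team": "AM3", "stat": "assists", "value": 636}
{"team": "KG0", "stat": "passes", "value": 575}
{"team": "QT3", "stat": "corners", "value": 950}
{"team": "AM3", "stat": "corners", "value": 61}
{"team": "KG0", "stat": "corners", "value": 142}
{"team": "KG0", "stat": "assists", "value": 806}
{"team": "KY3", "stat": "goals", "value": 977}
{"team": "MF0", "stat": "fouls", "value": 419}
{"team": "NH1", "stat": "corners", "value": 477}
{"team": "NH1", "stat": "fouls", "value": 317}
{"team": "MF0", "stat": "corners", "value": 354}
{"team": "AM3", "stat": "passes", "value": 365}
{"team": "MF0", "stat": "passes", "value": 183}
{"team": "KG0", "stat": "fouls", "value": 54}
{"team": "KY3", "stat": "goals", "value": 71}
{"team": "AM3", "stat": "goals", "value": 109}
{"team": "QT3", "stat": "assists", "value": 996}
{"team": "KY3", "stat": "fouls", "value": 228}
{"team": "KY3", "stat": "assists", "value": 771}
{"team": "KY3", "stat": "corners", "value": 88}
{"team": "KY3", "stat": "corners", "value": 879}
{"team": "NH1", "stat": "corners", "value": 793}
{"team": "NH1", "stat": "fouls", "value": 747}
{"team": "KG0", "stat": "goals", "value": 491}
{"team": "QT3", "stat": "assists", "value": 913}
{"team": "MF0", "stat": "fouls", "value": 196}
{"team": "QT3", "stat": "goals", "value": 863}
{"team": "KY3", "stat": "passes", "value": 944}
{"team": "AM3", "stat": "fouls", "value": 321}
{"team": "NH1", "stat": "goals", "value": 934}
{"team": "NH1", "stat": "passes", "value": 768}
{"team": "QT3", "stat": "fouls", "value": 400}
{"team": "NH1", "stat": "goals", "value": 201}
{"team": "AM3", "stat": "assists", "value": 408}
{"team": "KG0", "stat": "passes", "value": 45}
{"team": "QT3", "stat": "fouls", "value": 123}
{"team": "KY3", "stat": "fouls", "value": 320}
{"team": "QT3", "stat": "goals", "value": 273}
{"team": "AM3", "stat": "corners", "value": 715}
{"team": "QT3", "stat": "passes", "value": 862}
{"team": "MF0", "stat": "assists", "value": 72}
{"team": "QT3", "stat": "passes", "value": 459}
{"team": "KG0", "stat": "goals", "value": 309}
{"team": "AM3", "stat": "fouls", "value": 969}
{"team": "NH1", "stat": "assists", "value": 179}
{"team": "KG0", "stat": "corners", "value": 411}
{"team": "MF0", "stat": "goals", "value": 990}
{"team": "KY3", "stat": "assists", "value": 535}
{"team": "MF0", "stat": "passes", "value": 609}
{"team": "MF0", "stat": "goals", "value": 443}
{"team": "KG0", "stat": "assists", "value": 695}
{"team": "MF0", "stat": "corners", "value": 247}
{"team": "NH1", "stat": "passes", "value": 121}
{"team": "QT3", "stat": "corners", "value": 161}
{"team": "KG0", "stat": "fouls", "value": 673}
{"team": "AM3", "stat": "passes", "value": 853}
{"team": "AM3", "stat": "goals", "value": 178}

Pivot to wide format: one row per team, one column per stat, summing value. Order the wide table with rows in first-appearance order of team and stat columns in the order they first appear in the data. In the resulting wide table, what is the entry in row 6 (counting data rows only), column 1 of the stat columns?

With rows in first-appearance order of team, row 6 is team=QT3. stat columns in first-appearance order: assists, passes, corners, goals, fouls; column 1 is assists.
Long rows with team=QT3, stat=assists: 996 + 913 = 1909.

1909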